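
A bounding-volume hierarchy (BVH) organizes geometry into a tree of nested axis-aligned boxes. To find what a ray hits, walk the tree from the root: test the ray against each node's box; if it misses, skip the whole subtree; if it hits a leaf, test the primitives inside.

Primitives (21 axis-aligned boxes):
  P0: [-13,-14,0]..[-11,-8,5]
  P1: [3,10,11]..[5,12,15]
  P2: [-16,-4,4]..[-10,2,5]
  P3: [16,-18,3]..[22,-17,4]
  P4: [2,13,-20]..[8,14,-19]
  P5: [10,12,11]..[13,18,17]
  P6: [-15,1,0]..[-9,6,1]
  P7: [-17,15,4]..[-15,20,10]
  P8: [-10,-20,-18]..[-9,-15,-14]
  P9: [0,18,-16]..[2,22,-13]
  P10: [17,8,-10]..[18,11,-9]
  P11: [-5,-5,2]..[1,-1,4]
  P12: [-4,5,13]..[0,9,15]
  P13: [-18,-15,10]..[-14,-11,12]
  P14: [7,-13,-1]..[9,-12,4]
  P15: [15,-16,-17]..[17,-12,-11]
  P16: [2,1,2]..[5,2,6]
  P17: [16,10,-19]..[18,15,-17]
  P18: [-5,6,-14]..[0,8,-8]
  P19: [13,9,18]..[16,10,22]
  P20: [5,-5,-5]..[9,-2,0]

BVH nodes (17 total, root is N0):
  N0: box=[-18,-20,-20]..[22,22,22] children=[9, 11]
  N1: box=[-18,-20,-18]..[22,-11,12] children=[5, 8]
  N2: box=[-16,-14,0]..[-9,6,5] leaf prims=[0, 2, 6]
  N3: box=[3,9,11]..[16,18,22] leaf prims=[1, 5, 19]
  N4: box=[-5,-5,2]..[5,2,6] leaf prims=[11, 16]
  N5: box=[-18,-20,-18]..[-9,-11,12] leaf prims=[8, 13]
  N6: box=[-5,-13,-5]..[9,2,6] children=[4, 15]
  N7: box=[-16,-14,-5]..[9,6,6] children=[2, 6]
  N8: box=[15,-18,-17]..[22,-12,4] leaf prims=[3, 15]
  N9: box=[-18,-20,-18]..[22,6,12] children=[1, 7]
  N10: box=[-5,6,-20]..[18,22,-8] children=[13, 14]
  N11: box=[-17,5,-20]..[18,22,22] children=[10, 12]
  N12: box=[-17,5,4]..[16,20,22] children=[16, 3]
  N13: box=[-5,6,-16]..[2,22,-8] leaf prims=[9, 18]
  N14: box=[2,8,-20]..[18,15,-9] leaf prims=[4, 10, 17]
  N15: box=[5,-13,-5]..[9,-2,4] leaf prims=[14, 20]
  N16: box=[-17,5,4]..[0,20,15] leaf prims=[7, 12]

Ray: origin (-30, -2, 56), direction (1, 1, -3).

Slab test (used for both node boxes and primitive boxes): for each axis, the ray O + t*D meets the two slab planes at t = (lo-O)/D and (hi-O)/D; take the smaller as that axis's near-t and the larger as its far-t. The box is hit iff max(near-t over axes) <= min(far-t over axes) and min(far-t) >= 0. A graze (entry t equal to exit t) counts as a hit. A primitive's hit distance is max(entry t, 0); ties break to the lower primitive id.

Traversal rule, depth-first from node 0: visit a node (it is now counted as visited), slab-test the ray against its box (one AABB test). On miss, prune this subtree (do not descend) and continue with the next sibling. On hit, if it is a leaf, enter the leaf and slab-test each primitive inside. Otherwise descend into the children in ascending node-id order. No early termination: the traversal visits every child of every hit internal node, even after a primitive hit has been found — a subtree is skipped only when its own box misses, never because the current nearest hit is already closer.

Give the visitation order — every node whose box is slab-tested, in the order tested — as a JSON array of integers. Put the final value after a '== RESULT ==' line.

Walk:
N0 x:[12,52] y:[-18,24] z:[34/3,76/3] -> hit [12,24], descend [9, 11]
  N9 x:[12,52] y:[-18,8] z:[44/3,74/3] -> miss, prune
  N11 x:[13,48] y:[7,24] z:[34/3,76/3] -> hit [13,24], descend [10, 12]
    N10 x:[25,48] y:[8,24] z:[64/3,76/3] -> miss, prune
    N12 x:[13,46] y:[7,22] z:[34/3,52/3] -> hit [13,52/3], descend [3, 16]
      N3 x:[33,46] y:[11,20] z:[34/3,15] -> miss, prune
      N16 x:[13,30] y:[7,22] z:[41/3,52/3] -> hit [41/3,52/3] leaf, test {P7(miss), P12(miss)}

7 AABB tests over nodes [0, 9, 11, 10, 12, 3, 16]; 1 leaf entered; closest miss.

== RESULT ==
[0, 9, 11, 10, 12, 3, 16]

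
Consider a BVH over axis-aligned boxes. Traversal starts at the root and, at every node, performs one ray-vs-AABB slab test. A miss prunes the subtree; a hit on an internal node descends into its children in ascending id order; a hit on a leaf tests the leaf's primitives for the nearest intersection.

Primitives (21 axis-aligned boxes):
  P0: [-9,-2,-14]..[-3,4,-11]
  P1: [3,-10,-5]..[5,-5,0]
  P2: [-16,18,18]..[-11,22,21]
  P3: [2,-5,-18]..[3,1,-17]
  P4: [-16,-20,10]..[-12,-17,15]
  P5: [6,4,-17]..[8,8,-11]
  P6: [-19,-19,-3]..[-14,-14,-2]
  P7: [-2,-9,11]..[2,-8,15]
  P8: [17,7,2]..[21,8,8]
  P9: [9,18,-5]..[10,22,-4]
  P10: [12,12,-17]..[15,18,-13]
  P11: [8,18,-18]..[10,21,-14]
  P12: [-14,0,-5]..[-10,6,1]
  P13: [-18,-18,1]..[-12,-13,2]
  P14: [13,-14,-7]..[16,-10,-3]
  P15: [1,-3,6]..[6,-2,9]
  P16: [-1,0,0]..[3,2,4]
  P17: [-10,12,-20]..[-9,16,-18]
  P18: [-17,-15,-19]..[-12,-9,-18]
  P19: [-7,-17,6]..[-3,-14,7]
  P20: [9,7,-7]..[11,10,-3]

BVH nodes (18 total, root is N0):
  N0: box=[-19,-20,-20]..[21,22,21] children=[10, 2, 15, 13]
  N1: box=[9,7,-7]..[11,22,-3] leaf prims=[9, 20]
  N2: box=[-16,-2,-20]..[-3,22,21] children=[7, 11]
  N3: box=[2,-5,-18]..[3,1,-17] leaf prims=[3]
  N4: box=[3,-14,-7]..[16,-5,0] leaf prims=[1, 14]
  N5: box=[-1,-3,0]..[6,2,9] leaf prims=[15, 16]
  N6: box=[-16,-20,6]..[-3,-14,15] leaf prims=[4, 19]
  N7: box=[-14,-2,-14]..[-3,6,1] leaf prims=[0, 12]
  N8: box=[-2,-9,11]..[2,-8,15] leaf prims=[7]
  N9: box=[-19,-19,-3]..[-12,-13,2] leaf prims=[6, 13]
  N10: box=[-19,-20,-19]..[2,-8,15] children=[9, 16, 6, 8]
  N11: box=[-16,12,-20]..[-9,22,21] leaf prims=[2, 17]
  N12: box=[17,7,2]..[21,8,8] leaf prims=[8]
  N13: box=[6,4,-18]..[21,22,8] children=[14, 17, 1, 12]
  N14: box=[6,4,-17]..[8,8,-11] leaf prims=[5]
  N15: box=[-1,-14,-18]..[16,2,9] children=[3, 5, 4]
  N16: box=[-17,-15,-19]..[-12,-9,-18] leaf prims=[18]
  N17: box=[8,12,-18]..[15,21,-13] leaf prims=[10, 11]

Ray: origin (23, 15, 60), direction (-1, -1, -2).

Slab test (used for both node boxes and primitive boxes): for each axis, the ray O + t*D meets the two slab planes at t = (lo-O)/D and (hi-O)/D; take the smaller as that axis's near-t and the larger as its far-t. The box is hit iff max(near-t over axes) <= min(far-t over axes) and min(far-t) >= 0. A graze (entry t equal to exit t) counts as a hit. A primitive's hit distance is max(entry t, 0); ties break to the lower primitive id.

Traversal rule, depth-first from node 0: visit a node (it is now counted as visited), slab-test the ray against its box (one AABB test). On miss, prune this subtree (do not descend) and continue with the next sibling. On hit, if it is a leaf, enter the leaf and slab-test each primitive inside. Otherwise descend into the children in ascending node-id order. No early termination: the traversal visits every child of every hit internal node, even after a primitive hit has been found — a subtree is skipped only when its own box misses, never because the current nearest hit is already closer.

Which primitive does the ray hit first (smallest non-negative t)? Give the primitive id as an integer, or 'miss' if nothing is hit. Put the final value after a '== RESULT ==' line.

Traverse from the root:
N0 x:[2,42] y:[-7,35] z:[39/2,40] -> hit [39/2,35], descend [2, 10, 13, 15]
  N2 x:[26,39] y:[-7,17] z:[39/2,40] -> miss, prune
  N10 x:[21,42] y:[23,35] z:[45/2,79/2] -> hit [23,35], descend [6, 8, 9, 16]
    N6 x:[26,39] y:[29,35] z:[45/2,27] -> miss, prune
    N8 x:[21,25] y:[23,24] z:[45/2,49/2] -> hit [23,24] leaf, test {P7@t=23}
    N9 x:[35,42] y:[28,34] z:[29,63/2] -> miss, prune
    N16 x:[35,40] y:[24,30] z:[39,79/2] -> miss, prune
  N13 x:[2,17] y:[-7,11] z:[26,39] -> miss, prune
  N15 x:[7,24] y:[13,29] z:[51/2,39] -> miss, prune

order=[0, 2, 10, 6, 8, 9, 16, 13, 15]  |boxes|=9  |leaves|=1  hit=P7

== RESULT ==
7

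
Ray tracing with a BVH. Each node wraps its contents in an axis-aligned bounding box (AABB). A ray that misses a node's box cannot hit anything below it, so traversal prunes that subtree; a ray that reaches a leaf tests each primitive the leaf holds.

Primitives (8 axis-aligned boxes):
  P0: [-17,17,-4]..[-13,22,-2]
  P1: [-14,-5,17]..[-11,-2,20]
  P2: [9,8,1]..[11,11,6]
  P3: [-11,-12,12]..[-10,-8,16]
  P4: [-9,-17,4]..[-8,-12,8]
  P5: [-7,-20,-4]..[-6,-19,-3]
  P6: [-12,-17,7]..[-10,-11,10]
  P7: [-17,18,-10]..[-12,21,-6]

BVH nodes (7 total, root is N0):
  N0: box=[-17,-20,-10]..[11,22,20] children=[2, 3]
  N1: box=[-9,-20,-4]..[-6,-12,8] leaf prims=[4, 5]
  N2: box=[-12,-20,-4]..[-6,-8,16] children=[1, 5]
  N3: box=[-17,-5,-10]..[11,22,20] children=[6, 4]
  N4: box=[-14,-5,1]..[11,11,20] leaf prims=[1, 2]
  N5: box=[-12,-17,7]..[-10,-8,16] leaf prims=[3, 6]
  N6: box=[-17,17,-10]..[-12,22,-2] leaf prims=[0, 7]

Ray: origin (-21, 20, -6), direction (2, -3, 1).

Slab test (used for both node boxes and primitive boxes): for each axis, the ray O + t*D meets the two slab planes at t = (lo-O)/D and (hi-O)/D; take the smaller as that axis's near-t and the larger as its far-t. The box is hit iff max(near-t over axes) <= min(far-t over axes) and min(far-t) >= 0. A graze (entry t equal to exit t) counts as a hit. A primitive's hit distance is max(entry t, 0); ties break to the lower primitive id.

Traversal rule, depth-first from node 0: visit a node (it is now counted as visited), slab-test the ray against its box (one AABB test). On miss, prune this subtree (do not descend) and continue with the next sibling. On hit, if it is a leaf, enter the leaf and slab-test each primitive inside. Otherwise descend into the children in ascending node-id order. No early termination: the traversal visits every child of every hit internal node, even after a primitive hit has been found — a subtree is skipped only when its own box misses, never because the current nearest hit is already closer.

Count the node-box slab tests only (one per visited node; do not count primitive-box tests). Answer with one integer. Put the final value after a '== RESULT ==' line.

Walk:
N0 x:[2,16] y:[-2/3,40/3] z:[-4,26] -> hit [2,40/3], descend [2, 3]
  N2 x:[9/2,15/2] y:[28/3,40/3] z:[2,22] -> miss, prune
  N3 x:[2,16] y:[-2/3,25/3] z:[-4,26] -> hit [2,25/3], descend [4, 6]
    N4 x:[7/2,16] y:[3,25/3] z:[7,26] -> hit [7,25/3] leaf, test {P1(miss), P2(miss)}
    N6 x:[2,9/2] y:[-2/3,1] z:[-4,4] -> miss, prune

order=[0, 2, 3, 4, 6]  |boxes|=5  |leaves|=1  hit=miss

== RESULT ==
5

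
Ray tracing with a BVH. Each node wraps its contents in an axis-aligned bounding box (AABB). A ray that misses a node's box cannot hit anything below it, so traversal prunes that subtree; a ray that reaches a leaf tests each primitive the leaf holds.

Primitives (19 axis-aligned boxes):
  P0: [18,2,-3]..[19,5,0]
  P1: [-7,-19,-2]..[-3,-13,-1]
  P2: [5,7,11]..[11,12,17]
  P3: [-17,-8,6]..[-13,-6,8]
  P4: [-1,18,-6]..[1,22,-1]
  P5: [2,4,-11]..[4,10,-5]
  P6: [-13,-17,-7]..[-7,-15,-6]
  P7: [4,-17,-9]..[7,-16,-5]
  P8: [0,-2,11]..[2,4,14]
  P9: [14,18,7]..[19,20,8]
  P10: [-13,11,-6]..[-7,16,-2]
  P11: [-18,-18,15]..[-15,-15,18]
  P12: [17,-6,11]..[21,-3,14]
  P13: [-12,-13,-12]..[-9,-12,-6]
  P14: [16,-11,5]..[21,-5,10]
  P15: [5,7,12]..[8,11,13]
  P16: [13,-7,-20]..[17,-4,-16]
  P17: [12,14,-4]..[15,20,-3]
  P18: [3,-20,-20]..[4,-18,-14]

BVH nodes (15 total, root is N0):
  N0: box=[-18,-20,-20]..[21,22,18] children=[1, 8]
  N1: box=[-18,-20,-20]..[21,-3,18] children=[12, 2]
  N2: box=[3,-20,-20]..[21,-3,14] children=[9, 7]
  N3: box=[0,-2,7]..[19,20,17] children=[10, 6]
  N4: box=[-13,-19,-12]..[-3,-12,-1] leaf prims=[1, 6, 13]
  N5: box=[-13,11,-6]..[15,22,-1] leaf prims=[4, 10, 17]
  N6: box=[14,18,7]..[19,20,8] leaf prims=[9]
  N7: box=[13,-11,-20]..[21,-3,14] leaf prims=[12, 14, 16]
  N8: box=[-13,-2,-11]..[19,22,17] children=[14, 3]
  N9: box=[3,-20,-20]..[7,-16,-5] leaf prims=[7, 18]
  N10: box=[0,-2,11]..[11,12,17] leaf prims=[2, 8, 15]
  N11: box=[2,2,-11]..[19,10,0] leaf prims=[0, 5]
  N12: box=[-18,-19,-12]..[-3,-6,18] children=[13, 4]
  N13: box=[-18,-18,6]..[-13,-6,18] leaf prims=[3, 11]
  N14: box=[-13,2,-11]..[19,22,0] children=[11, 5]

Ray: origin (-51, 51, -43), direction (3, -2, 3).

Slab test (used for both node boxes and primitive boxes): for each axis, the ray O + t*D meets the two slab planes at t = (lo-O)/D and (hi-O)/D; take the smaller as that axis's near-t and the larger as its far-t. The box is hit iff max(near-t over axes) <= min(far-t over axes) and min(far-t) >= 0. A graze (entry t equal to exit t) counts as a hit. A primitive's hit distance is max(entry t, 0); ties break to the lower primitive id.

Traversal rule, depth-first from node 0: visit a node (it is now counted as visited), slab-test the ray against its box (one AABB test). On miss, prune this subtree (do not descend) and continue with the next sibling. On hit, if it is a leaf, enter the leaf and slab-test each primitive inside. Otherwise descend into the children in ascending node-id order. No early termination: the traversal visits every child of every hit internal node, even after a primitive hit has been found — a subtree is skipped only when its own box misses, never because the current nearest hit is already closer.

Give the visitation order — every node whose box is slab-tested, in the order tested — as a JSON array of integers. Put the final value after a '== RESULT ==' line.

Traverse from the root:
N0 x:[11,24] y:[29/2,71/2] z:[23/3,61/3] -> hit [29/2,61/3], descend [1, 8]
  N1 x:[11,24] y:[27,71/2] z:[23/3,61/3] -> miss, prune
  N8 x:[38/3,70/3] y:[29/2,53/2] z:[32/3,20] -> hit [29/2,20], descend [3, 14]
    N3 x:[17,70/3] y:[31/2,53/2] z:[50/3,20] -> hit [17,20], descend [6, 10]
      N6 x:[65/3,70/3] y:[31/2,33/2] z:[50/3,17] -> miss, prune
      N10 x:[17,62/3] y:[39/2,53/2] z:[18,20] -> hit [39/2,20] leaf, test {P2@t=39/2, P8(miss), P15(miss)}
    N14 x:[38/3,70/3] y:[29/2,49/2] z:[32/3,43/3] -> miss, prune

7 AABB tests over nodes [0, 1, 8, 3, 6, 10, 14]; 1 leaf entered; closest P2.

== RESULT ==
[0, 1, 8, 3, 6, 10, 14]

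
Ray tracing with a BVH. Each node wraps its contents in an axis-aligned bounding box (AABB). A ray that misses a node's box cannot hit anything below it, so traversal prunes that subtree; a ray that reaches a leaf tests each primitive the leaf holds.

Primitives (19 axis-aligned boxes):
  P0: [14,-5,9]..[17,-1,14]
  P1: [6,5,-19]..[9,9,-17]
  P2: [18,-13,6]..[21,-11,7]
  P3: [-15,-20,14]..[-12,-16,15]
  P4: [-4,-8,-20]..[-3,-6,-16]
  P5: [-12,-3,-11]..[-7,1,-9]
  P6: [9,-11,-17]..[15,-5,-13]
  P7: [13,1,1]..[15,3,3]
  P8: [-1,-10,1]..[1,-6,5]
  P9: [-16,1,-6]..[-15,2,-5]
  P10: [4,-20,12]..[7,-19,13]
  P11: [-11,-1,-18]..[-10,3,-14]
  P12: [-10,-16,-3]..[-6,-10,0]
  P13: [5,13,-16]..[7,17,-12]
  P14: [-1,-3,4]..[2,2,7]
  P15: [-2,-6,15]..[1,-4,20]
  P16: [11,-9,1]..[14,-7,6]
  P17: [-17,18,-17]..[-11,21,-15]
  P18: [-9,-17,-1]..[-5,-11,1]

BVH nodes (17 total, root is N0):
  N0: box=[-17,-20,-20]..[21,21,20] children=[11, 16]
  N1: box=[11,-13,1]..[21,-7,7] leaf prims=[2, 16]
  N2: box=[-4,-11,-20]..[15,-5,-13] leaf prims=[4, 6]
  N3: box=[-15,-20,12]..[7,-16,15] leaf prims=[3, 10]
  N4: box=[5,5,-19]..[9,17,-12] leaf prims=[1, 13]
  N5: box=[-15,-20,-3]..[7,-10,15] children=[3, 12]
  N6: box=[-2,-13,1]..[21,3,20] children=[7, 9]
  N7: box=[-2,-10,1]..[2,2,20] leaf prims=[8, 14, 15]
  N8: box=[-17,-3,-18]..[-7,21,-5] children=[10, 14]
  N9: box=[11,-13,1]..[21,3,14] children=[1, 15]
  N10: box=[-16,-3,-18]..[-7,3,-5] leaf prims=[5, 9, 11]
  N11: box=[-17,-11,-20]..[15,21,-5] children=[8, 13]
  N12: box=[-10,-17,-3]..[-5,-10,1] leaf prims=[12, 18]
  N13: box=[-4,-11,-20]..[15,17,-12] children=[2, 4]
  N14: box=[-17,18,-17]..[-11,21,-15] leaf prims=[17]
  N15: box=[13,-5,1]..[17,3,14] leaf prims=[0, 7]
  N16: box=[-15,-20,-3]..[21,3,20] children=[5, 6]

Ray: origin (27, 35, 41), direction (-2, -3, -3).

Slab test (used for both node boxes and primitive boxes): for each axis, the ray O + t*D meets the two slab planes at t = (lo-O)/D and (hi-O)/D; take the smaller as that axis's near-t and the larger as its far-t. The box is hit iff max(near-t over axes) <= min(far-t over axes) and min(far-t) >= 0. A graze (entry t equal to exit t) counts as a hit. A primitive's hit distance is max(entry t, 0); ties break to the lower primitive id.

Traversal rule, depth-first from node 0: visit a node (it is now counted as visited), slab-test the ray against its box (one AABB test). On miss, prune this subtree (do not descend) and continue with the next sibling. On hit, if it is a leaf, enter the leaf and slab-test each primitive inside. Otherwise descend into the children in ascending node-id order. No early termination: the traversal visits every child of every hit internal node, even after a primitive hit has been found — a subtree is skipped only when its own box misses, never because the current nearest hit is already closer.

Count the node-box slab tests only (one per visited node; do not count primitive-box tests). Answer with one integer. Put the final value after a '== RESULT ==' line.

Trace the traversal:
N0 x:[3,22] y:[14/3,55/3] z:[7,61/3] -> hit [7,55/3], descend [11, 16]
  N11 x:[6,22] y:[14/3,46/3] z:[46/3,61/3] -> hit [46/3,46/3], descend [8, 13]
    N8 x:[17,22] y:[14/3,38/3] z:[46/3,59/3] -> miss, prune
    N13 x:[6,31/2] y:[6,46/3] z:[53/3,61/3] -> miss, prune
  N16 x:[3,21] y:[32/3,55/3] z:[7,44/3] -> hit [32/3,44/3], descend [5, 6]
    N5 x:[10,21] y:[15,55/3] z:[26/3,44/3] -> miss, prune
    N6 x:[3,29/2] y:[32/3,16] z:[7,40/3] -> hit [32/3,40/3], descend [7, 9]
      N7 x:[25/2,29/2] y:[11,15] z:[7,40/3] -> hit [25/2,40/3] leaf, test {P8(miss), P14(miss), P15(miss)}
      N9 x:[3,8] y:[32/3,16] z:[9,40/3] -> miss, prune

order=[0, 11, 8, 13, 16, 5, 6, 7, 9]  |boxes|=9  |leaves|=1  hit=miss

== RESULT ==
9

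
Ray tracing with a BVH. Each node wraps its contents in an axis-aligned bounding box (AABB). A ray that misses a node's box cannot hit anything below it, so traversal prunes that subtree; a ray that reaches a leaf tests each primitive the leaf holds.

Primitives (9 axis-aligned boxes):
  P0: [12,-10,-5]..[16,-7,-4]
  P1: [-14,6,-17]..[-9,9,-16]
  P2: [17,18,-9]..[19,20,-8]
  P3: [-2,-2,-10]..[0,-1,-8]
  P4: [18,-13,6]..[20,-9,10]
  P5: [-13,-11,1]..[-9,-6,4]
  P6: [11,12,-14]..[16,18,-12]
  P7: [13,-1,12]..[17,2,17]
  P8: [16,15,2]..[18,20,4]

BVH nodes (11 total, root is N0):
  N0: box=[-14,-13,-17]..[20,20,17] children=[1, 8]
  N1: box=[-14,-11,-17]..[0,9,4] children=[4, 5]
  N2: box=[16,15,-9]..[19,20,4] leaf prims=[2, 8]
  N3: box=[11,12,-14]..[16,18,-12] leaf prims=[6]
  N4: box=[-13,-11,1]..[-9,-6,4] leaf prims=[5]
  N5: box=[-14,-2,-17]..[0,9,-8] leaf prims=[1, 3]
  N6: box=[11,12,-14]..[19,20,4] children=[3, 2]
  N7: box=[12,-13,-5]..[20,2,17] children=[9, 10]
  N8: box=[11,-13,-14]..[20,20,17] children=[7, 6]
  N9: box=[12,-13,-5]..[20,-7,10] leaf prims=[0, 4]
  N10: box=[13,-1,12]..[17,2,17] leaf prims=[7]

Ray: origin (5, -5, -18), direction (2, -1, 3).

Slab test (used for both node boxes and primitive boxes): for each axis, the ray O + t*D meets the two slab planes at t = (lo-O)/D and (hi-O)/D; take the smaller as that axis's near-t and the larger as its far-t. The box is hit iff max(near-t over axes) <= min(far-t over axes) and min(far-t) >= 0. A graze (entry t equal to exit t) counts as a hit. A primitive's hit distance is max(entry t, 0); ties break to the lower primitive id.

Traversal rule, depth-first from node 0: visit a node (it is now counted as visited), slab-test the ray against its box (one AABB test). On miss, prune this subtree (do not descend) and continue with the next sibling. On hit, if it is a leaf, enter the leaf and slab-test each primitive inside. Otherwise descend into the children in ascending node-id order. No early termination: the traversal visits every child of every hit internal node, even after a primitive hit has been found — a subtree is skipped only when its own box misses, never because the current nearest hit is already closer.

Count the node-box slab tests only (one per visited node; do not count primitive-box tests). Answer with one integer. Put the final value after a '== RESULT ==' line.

Trace the traversal:
N0 x:[-19/2,15/2] y:[-25,8] z:[1/3,35/3] -> hit [1/3,15/2], descend [1, 8]
  N1 x:[-19/2,-5/2] y:[-14,6] z:[1/3,22/3] -> miss, prune
  N8 x:[3,15/2] y:[-25,8] z:[4/3,35/3] -> hit [3,15/2], descend [6, 7]
    N6 x:[3,7] y:[-25,-17] z:[4/3,22/3] -> miss, prune
    N7 x:[7/2,15/2] y:[-7,8] z:[13/3,35/3] -> hit [13/3,15/2], descend [9, 10]
      N9 x:[7/2,15/2] y:[2,8] z:[13/3,28/3] -> hit [13/3,15/2] leaf, test {P0@t=13/3, P4(miss)}
      N10 x:[4,6] y:[-7,-4] z:[10,35/3] -> miss, prune

order=[0, 1, 8, 6, 7, 9, 10]  |boxes|=7  |leaves|=1  hit=P0

== RESULT ==
7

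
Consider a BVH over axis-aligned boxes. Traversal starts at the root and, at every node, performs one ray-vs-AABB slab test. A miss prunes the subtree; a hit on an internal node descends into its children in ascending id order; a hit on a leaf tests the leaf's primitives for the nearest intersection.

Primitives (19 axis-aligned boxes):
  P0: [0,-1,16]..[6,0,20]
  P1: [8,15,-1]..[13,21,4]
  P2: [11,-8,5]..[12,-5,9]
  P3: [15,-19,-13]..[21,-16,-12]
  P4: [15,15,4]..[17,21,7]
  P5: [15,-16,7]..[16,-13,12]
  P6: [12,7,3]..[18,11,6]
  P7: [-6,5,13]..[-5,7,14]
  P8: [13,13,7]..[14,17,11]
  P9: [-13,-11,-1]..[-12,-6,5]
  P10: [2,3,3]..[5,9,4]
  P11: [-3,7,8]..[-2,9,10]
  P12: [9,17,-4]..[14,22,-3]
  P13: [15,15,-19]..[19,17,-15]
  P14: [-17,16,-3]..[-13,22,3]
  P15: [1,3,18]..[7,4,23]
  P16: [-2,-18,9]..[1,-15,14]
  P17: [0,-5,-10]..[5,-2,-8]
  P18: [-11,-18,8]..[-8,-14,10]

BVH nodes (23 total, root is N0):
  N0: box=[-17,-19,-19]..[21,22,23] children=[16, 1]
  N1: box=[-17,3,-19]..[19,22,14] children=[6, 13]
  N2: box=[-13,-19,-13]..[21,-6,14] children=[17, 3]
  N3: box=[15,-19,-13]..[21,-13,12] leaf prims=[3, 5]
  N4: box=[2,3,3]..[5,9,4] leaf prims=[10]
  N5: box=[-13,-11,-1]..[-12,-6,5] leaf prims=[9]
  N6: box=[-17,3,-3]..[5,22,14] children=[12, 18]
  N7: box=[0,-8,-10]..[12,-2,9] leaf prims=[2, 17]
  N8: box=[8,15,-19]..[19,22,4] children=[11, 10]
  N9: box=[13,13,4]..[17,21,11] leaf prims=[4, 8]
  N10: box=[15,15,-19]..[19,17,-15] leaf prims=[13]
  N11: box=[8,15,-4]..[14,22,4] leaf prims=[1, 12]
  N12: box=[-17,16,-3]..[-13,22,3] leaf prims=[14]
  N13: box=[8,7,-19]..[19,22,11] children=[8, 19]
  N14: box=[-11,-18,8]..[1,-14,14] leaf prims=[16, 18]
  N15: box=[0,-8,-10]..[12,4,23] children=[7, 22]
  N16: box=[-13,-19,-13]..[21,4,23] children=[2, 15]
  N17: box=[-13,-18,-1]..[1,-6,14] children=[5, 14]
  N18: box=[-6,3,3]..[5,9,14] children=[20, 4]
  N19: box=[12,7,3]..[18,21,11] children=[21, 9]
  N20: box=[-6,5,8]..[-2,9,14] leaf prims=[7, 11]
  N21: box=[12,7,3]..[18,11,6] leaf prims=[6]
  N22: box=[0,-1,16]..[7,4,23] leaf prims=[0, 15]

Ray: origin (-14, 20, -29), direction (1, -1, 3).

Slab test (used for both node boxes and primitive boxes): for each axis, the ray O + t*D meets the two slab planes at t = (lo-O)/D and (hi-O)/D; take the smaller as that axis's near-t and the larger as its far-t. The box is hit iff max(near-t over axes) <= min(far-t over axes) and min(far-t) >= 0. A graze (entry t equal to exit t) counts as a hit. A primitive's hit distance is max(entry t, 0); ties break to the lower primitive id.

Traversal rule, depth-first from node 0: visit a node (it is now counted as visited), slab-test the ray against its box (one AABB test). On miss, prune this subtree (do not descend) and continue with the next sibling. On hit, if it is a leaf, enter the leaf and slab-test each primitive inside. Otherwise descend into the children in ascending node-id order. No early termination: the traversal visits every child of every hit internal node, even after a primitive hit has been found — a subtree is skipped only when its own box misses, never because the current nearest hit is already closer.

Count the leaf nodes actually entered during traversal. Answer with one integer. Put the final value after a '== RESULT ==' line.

Walk:
N0 x:[-3,35] y:[-2,39] z:[10/3,52/3] -> hit [10/3,52/3], descend [1, 16]
  N1 x:[-3,33] y:[-2,17] z:[10/3,43/3] -> hit [10/3,43/3], descend [6, 13]
    N6 x:[-3,19] y:[-2,17] z:[26/3,43/3] -> hit [26/3,43/3], descend [12, 18]
      N12 x:[-3,1] y:[-2,4] z:[26/3,32/3] -> miss, prune
      N18 x:[8,19] y:[11,17] z:[32/3,43/3] -> hit [11,43/3], descend [4, 20]
        N4 x:[16,19] y:[11,17] z:[32/3,11] -> miss, prune
        N20 x:[8,12] y:[11,15] z:[37/3,43/3] -> miss, prune
    N13 x:[22,33] y:[-2,13] z:[10/3,40/3] -> miss, prune
  N16 x:[1,35] y:[16,39] z:[16/3,52/3] -> hit [16,52/3], descend [2, 15]
    N2 x:[1,35] y:[26,39] z:[16/3,43/3] -> miss, prune
    N15 x:[14,26] y:[16,28] z:[19/3,52/3] -> hit [16,52/3], descend [7, 22]
      N7 x:[14,26] y:[22,28] z:[19/3,38/3] -> miss, prune
      N22 x:[14,21] y:[16,21] z:[15,52/3] -> hit [16,52/3] leaf, test {P0(miss), P15@t=16}

Summary -> nodes [0, 1, 6, 12, 18, 4, 20, 13, 16, 2, 15, 7, 22]; box-tests=13; leaf-entries=1; first=P15

== RESULT ==
1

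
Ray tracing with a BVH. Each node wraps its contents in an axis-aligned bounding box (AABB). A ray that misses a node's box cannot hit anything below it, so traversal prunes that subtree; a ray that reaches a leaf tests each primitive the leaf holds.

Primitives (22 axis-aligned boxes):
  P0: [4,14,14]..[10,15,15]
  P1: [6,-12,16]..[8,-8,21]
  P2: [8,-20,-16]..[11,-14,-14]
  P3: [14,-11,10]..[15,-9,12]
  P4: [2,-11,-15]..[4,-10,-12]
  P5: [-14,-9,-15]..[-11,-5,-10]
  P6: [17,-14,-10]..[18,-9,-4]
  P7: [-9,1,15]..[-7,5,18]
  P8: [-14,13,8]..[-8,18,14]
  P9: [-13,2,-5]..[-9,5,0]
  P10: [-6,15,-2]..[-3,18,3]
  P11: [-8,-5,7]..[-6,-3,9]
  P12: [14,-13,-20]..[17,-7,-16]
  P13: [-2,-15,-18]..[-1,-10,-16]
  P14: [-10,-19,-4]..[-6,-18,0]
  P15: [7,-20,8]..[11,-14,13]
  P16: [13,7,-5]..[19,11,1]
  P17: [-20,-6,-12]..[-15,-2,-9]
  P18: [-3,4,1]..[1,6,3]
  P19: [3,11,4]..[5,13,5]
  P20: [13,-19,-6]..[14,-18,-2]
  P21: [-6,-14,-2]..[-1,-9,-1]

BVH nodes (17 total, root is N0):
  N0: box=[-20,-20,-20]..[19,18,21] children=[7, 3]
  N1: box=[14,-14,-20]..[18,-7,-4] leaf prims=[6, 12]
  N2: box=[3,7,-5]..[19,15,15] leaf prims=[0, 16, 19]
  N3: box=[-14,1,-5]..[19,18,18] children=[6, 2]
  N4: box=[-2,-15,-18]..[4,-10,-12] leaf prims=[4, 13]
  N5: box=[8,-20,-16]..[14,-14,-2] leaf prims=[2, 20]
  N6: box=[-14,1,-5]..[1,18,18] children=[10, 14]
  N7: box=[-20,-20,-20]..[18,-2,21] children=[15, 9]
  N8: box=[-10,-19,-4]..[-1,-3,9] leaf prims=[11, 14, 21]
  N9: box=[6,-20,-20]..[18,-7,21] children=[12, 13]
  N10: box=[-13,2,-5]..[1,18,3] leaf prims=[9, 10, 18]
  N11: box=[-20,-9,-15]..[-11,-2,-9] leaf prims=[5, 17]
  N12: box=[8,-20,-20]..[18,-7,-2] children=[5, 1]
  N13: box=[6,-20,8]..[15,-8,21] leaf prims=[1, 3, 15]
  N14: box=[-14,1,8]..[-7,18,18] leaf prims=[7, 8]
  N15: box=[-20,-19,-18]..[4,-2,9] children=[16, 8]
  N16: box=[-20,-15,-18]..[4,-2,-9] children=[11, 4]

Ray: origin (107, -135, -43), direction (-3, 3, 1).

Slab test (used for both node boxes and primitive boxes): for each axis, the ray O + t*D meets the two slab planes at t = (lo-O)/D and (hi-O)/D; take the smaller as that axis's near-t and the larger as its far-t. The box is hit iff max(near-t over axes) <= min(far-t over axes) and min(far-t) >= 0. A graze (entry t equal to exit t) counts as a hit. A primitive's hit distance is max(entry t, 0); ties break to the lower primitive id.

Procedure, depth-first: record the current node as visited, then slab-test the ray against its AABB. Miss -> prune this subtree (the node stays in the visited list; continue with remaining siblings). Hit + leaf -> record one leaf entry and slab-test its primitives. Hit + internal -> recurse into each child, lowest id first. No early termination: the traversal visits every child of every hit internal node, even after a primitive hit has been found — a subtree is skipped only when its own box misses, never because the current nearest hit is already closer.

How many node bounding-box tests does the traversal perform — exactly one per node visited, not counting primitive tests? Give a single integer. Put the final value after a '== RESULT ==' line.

Traverse from the root:
N0 x:[88/3,127/3] y:[115/3,51] z:[23,64] -> hit [115/3,127/3], descend [3, 7]
  N3 x:[88/3,121/3] y:[136/3,51] z:[38,61] -> miss, prune
  N7 x:[89/3,127/3] y:[115/3,133/3] z:[23,64] -> hit [115/3,127/3], descend [9, 15]
    N9 x:[89/3,101/3] y:[115/3,128/3] z:[23,64] -> miss, prune
    N15 x:[103/3,127/3] y:[116/3,133/3] z:[25,52] -> hit [116/3,127/3], descend [8, 16]
      N8 x:[36,39] y:[116/3,44] z:[39,52] -> hit [39,39] leaf, test {P11(miss), P14@t=39, P21(miss)}
      N16 x:[103/3,127/3] y:[40,133/3] z:[25,34] -> miss, prune

7 AABB tests over nodes [0, 3, 7, 9, 15, 8, 16]; 1 leaf entered; closest P14.

== RESULT ==
7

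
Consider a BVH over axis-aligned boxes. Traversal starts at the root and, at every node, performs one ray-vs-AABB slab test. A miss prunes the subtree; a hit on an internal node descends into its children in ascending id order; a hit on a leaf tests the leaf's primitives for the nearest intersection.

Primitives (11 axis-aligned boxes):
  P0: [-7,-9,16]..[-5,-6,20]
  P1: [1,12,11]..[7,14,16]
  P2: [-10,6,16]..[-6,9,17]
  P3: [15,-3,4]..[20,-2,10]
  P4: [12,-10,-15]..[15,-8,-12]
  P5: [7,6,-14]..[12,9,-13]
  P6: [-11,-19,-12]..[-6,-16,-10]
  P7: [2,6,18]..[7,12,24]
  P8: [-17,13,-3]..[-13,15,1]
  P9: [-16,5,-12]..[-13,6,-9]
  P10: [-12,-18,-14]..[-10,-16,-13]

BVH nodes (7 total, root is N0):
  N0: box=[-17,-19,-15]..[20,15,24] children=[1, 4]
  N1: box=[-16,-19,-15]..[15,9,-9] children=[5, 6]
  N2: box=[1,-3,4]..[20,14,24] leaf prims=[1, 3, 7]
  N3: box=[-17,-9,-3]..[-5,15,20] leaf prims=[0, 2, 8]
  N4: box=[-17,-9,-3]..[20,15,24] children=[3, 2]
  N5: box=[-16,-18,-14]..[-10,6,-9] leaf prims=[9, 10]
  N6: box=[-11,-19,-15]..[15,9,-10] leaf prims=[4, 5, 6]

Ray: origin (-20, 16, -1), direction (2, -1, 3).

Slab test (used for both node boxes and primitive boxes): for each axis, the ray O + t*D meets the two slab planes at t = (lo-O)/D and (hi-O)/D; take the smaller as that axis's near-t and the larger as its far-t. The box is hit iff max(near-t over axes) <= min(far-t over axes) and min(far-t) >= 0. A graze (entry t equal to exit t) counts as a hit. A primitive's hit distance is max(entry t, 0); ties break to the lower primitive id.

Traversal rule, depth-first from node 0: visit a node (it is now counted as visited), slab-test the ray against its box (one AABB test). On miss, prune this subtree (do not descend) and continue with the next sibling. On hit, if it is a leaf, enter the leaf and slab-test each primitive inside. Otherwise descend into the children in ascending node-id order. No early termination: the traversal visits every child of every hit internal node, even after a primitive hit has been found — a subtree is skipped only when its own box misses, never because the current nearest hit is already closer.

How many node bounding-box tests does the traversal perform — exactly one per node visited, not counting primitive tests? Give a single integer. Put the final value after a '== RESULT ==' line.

Traverse from the root:
N0 x:[3/2,20] y:[1,35] z:[-14/3,25/3] -> hit [3/2,25/3], descend [1, 4]
  N1 x:[2,35/2] y:[7,35] z:[-14/3,-8/3] -> miss, prune
  N4 x:[3/2,20] y:[1,25] z:[-2/3,25/3] -> hit [3/2,25/3], descend [2, 3]
    N2 x:[21/2,20] y:[2,19] z:[5/3,25/3] -> miss, prune
    N3 x:[3/2,15/2] y:[1,25] z:[-2/3,7] -> hit [3/2,7] leaf, test {P0(miss), P2(miss), P8(miss)}

Visited [0, 1, 4, 2, 3]. Tests: 5 box, 1 leaf. Nearest: miss.

== RESULT ==
5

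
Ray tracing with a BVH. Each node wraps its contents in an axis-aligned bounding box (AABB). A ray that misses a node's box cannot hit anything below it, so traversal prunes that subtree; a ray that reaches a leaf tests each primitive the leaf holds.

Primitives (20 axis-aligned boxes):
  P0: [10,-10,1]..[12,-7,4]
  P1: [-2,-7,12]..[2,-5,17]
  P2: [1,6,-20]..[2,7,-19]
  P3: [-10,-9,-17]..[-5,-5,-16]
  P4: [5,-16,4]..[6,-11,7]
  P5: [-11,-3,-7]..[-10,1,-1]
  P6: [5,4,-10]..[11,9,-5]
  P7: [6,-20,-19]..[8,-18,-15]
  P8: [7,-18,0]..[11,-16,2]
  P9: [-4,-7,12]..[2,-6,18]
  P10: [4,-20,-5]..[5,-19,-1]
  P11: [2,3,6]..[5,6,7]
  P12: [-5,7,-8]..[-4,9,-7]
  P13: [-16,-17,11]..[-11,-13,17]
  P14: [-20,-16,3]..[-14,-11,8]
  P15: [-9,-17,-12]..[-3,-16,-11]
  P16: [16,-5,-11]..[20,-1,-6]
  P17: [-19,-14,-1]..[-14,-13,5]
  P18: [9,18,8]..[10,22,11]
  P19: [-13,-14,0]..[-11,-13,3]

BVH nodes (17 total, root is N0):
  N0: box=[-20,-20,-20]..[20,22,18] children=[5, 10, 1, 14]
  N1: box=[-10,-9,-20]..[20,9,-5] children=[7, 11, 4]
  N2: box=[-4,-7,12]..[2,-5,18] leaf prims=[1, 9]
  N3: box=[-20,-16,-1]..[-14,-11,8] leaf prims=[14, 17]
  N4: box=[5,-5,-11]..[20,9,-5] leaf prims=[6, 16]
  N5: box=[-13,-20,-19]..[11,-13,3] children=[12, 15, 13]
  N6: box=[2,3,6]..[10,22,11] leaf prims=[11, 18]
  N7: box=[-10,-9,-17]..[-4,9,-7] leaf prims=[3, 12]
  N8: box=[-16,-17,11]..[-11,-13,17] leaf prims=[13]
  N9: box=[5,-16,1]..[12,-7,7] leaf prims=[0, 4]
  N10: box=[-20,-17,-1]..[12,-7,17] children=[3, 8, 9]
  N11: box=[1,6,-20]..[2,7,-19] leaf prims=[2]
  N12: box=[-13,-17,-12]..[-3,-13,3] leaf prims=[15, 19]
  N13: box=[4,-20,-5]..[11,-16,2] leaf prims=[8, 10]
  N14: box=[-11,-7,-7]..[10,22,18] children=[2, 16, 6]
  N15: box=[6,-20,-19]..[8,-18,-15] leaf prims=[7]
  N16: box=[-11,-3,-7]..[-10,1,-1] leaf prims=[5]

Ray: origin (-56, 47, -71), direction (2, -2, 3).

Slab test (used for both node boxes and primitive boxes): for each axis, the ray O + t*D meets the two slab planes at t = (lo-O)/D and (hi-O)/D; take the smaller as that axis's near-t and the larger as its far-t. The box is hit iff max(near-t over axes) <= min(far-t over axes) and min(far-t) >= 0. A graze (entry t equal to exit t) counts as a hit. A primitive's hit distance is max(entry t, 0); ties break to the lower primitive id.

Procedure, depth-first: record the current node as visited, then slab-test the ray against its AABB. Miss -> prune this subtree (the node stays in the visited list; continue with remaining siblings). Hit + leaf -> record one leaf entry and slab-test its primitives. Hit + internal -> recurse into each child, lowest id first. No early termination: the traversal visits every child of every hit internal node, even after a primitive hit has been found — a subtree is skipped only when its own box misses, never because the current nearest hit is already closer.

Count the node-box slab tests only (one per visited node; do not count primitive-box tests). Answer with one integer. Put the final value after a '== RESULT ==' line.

Trace the traversal:
N0 x:[18,38] y:[25/2,67/2] z:[17,89/3] -> hit [18,89/3], descend [1, 5, 10, 14]
  N1 x:[23,38] y:[19,28] z:[17,22] -> miss, prune
  N5 x:[43/2,67/2] y:[30,67/2] z:[52/3,74/3] -> miss, prune
  N10 x:[18,34] y:[27,32] z:[70/3,88/3] -> hit [27,88/3], descend [3, 8, 9]
    N3 x:[18,21] y:[29,63/2] z:[70/3,79/3] -> miss, prune
    N8 x:[20,45/2] y:[30,32] z:[82/3,88/3] -> miss, prune
    N9 x:[61/2,34] y:[27,63/2] z:[24,26] -> miss, prune
  N14 x:[45/2,33] y:[25/2,27] z:[64/3,89/3] -> hit [45/2,27], descend [2, 6, 16]
    N2 x:[26,29] y:[26,27] z:[83/3,89/3] -> miss, prune
    N6 x:[29,33] y:[25/2,22] z:[77/3,82/3] -> miss, prune
    N16 x:[45/2,23] y:[23,25] z:[64/3,70/3] -> hit [23,23] leaf, test {P5@t=23}

11 AABB tests over nodes [0, 1, 5, 10, 3, 8, 9, 14, 2, 6, 16]; 1 leaf entered; closest P5.

== RESULT ==
11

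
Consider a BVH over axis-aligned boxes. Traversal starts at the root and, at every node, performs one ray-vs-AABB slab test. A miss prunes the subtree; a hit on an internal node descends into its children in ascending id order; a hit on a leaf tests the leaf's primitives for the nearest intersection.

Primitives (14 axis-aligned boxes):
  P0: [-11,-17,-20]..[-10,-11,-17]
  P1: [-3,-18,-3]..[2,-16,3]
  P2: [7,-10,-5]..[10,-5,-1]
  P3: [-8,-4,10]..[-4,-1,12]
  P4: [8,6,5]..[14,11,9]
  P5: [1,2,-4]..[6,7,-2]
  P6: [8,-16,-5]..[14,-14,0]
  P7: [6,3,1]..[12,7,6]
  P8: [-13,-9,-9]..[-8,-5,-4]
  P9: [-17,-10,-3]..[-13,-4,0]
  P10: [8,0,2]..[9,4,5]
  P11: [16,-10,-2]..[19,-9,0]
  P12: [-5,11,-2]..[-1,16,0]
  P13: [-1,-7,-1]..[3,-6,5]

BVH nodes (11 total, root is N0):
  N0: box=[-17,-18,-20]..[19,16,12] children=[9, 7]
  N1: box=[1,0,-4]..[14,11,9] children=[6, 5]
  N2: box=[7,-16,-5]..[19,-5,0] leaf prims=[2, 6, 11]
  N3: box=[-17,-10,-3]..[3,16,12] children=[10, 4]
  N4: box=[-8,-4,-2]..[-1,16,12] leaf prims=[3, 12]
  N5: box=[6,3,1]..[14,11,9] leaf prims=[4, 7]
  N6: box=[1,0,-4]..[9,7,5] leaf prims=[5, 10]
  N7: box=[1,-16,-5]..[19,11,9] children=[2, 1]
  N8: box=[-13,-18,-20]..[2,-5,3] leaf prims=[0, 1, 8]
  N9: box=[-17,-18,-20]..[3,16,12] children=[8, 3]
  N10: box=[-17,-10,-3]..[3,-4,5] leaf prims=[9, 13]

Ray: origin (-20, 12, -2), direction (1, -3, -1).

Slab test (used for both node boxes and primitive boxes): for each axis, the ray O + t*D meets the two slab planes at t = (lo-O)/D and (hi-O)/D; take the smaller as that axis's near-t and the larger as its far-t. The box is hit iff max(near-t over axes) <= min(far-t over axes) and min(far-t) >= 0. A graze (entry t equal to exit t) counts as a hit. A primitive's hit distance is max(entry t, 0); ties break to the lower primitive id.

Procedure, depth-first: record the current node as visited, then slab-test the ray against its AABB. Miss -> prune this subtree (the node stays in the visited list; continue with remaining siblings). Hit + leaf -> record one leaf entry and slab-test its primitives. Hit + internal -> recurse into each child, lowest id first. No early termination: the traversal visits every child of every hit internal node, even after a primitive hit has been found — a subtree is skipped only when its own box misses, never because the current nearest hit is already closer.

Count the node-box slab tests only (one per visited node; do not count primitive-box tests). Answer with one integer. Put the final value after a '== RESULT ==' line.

Trace the traversal:
N0 x:[3,39] y:[-4/3,10] z:[-14,18] -> hit [3,10], descend [7, 9]
  N7 x:[21,39] y:[1/3,28/3] z:[-11,3] -> miss, prune
  N9 x:[3,23] y:[-4/3,10] z:[-14,18] -> hit [3,10], descend [3, 8]
    N3 x:[3,23] y:[-4/3,22/3] z:[-14,1] -> miss, prune
    N8 x:[7,22] y:[17/3,10] z:[-5,18] -> hit [7,10] leaf, test {P0(miss), P1(miss), P8@t=7}

order=[0, 7, 9, 3, 8]  |boxes|=5  |leaves|=1  hit=P8

== RESULT ==
5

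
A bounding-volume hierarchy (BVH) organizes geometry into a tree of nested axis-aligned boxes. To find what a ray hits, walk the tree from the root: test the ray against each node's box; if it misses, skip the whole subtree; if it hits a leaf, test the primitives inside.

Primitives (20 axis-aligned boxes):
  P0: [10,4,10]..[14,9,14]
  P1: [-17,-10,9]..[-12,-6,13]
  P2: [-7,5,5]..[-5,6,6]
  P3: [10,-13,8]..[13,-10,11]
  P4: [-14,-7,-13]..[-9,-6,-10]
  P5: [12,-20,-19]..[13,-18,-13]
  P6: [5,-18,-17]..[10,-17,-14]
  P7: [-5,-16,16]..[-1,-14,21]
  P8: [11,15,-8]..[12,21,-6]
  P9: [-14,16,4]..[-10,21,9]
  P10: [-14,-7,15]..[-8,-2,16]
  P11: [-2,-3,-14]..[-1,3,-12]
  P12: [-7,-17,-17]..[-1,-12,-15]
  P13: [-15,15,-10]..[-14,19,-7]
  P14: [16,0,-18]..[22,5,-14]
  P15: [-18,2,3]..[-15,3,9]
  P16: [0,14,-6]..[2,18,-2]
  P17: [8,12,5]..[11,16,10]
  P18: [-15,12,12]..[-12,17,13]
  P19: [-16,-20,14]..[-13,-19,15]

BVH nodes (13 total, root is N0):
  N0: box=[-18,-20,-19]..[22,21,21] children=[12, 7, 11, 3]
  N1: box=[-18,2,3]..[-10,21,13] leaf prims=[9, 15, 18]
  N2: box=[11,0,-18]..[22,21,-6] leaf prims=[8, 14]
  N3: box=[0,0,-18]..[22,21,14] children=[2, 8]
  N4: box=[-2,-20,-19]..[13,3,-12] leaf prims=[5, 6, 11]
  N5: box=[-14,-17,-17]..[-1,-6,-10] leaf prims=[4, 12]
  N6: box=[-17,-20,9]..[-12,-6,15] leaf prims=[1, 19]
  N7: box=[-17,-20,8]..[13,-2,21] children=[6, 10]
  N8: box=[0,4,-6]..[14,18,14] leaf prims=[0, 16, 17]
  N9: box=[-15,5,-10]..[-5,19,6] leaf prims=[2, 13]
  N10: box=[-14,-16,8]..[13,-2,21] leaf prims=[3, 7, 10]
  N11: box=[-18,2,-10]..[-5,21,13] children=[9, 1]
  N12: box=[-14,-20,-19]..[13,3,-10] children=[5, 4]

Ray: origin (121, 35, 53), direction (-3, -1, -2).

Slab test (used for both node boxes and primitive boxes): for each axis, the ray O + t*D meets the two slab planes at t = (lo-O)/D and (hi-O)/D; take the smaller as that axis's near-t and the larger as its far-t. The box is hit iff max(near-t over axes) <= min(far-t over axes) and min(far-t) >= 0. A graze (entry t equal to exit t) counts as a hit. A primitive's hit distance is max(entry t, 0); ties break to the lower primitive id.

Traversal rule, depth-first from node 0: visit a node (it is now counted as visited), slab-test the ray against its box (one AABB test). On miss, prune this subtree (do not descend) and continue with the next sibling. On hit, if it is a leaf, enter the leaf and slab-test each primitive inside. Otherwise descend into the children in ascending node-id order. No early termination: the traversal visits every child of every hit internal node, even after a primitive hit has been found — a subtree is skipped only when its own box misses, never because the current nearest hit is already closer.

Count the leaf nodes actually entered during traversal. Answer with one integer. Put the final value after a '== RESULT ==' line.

Walk:
N0 x:[33,139/3] y:[14,55] z:[16,36] -> hit [33,36], descend [3, 7, 11, 12]
  N3 x:[33,121/3] y:[14,35] z:[39/2,71/2] -> hit [33,35], descend [2, 8]
    N2 x:[33,110/3] y:[14,35] z:[59/2,71/2] -> hit [33,35] leaf, test {P8(miss), P14@t=67/2}
    N8 x:[107/3,121/3] y:[17,31] z:[39/2,59/2] -> miss, prune
  N7 x:[36,46] y:[37,55] z:[16,45/2] -> miss, prune
  N11 x:[42,139/3] y:[14,33] z:[20,63/2] -> miss, prune
  N12 x:[36,45] y:[32,55] z:[63/2,36] -> hit [36,36], descend [4, 5]
    N4 x:[36,41] y:[32,55] z:[65/2,36] -> hit [36,36] leaf, test {P5(miss), P6(miss), P11(miss)}
    N5 x:[122/3,45] y:[41,52] z:[63/2,35] -> miss, prune

Visited [0, 3, 2, 8, 7, 11, 12, 4, 5]. Tests: 9 box, 2 leaf. Nearest: P14.

== RESULT ==
2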